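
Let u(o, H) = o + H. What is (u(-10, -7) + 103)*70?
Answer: 6020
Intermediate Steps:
u(o, H) = H + o
(u(-10, -7) + 103)*70 = ((-7 - 10) + 103)*70 = (-17 + 103)*70 = 86*70 = 6020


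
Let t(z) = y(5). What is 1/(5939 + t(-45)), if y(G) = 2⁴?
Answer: 1/5955 ≈ 0.00016793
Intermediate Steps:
y(G) = 16
t(z) = 16
1/(5939 + t(-45)) = 1/(5939 + 16) = 1/5955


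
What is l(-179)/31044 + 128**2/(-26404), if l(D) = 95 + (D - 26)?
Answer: -63941167/102460722 ≈ -0.62406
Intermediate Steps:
l(D) = 69 + D (l(D) = 95 + (-26 + D) = 69 + D)
l(-179)/31044 + 128**2/(-26404) = (69 - 179)/31044 + 128**2/(-26404) = -110*1/31044 + 16384*(-1/26404) = -55/15522 - 4096/6601 = -63941167/102460722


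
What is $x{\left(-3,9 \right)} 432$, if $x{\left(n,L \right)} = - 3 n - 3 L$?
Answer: $-7776$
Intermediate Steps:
$x{\left(n,L \right)} = - 3 L - 3 n$
$x{\left(-3,9 \right)} 432 = \left(\left(-3\right) 9 - -9\right) 432 = \left(-27 + 9\right) 432 = \left(-18\right) 432 = -7776$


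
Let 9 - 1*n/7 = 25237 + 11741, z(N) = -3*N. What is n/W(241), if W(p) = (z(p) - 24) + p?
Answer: 258783/506 ≈ 511.43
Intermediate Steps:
n = -258783 (n = 63 - 7*(25237 + 11741) = 63 - 7*36978 = 63 - 258846 = -258783)
W(p) = -24 - 2*p (W(p) = (-3*p - 24) + p = (-24 - 3*p) + p = -24 - 2*p)
n/W(241) = -258783/(-24 - 2*241) = -258783/(-24 - 482) = -258783/(-506) = -258783*(-1/506) = 258783/506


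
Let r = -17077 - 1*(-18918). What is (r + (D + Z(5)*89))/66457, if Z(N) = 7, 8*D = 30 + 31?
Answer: 19773/531656 ≈ 0.037191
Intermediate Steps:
D = 61/8 (D = (30 + 31)/8 = (1/8)*61 = 61/8 ≈ 7.6250)
r = 1841 (r = -17077 + 18918 = 1841)
(r + (D + Z(5)*89))/66457 = (1841 + (61/8 + 7*89))/66457 = (1841 + (61/8 + 623))*(1/66457) = (1841 + 5045/8)*(1/66457) = (19773/8)*(1/66457) = 19773/531656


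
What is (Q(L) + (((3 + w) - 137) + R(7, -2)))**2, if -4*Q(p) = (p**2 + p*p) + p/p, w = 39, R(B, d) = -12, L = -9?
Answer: 349281/16 ≈ 21830.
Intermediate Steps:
Q(p) = -1/4 - p**2/2 (Q(p) = -((p**2 + p*p) + p/p)/4 = -((p**2 + p**2) + 1)/4 = -(2*p**2 + 1)/4 = -(1 + 2*p**2)/4 = -1/4 - p**2/2)
(Q(L) + (((3 + w) - 137) + R(7, -2)))**2 = ((-1/4 - 1/2*(-9)**2) + (((3 + 39) - 137) - 12))**2 = ((-1/4 - 1/2*81) + ((42 - 137) - 12))**2 = ((-1/4 - 81/2) + (-95 - 12))**2 = (-163/4 - 107)**2 = (-591/4)**2 = 349281/16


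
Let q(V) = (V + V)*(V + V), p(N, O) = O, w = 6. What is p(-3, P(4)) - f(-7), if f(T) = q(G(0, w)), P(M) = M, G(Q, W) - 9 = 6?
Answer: -896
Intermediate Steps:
G(Q, W) = 15 (G(Q, W) = 9 + 6 = 15)
q(V) = 4*V² (q(V) = (2*V)*(2*V) = 4*V²)
f(T) = 900 (f(T) = 4*15² = 4*225 = 900)
p(-3, P(4)) - f(-7) = 4 - 1*900 = 4 - 900 = -896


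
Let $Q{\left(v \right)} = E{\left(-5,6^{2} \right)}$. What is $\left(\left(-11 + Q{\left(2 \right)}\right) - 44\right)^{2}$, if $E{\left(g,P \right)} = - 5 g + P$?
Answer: $36$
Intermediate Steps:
$E{\left(g,P \right)} = P - 5 g$
$Q{\left(v \right)} = 61$ ($Q{\left(v \right)} = 6^{2} - -25 = 36 + 25 = 61$)
$\left(\left(-11 + Q{\left(2 \right)}\right) - 44\right)^{2} = \left(\left(-11 + 61\right) - 44\right)^{2} = \left(50 - 44\right)^{2} = 6^{2} = 36$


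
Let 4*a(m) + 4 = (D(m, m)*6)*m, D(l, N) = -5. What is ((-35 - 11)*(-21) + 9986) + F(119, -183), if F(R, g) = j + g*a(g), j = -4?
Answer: -480073/2 ≈ -2.4004e+5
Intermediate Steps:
a(m) = -1 - 15*m/2 (a(m) = -1 + ((-5*6)*m)/4 = -1 + (-30*m)/4 = -1 - 15*m/2)
F(R, g) = -4 + g*(-1 - 15*g/2)
((-35 - 11)*(-21) + 9986) + F(119, -183) = ((-35 - 11)*(-21) + 9986) + (-4 - ½*(-183)*(2 + 15*(-183))) = (-46*(-21) + 9986) + (-4 - ½*(-183)*(2 - 2745)) = (966 + 9986) + (-4 - ½*(-183)*(-2743)) = 10952 + (-4 - 501969/2) = 10952 - 501977/2 = -480073/2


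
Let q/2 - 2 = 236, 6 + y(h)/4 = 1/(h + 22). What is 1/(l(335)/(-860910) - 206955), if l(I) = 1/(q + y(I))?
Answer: -46307774960/9583625566846919 ≈ -4.8320e-6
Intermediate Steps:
y(h) = -24 + 4/(22 + h) (y(h) = -24 + 4/(h + 22) = -24 + 4/(22 + h))
q = 476 (q = 4 + 2*236 = 4 + 472 = 476)
l(I) = 1/(476 + 4*(-131 - 6*I)/(22 + I))
1/(l(335)/(-860910) - 206955) = 1/(((22 + 335)/(4*(2487 + 113*335)))/(-860910) - 206955) = 1/(((¼)*357/(2487 + 37855))*(-1/860910) - 206955) = 1/(((¼)*357/40342)*(-1/860910) - 206955) = 1/(((¼)*(1/40342)*357)*(-1/860910) - 206955) = 1/((357/161368)*(-1/860910) - 206955) = 1/(-119/46307774960 - 206955) = 1/(-9583625566846919/46307774960) = -46307774960/9583625566846919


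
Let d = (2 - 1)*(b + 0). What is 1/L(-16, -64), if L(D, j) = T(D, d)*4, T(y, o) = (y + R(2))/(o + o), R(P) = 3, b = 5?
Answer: -5/26 ≈ -0.19231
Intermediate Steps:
d = 5 (d = (2 - 1)*(5 + 0) = 1*5 = 5)
T(y, o) = (3 + y)/(2*o) (T(y, o) = (y + 3)/(o + o) = (3 + y)/((2*o)) = (3 + y)*(1/(2*o)) = (3 + y)/(2*o))
L(D, j) = 6/5 + 2*D/5 (L(D, j) = ((½)*(3 + D)/5)*4 = ((½)*(⅕)*(3 + D))*4 = (3/10 + D/10)*4 = 6/5 + 2*D/5)
1/L(-16, -64) = 1/(6/5 + (⅖)*(-16)) = 1/(6/5 - 32/5) = 1/(-26/5) = -5/26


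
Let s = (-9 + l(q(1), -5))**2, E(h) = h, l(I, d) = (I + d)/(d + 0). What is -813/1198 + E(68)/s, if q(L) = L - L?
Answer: 3679/9584 ≈ 0.38387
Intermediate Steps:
q(L) = 0
l(I, d) = (I + d)/d
s = 64 (s = (-9 + (0 - 5)/(-5))**2 = (-9 - 1/5*(-5))**2 = (-9 + 1)**2 = (-8)**2 = 64)
-813/1198 + E(68)/s = -813/1198 + 68/64 = -813*1/1198 + 68*(1/64) = -813/1198 + 17/16 = 3679/9584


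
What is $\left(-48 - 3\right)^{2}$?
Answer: $2601$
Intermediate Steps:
$\left(-48 - 3\right)^{2} = \left(-51\right)^{2} = 2601$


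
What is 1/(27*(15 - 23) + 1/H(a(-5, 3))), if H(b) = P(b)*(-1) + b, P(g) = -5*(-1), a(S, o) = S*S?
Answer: -20/4319 ≈ -0.0046307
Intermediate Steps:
a(S, o) = S²
P(g) = 5
H(b) = -5 + b (H(b) = 5*(-1) + b = -5 + b)
1/(27*(15 - 23) + 1/H(a(-5, 3))) = 1/(27*(15 - 23) + 1/(-5 + (-5)²)) = 1/(27*(-8) + 1/(-5 + 25)) = 1/(-216 + 1/20) = 1/(-4319/20) = -20/4319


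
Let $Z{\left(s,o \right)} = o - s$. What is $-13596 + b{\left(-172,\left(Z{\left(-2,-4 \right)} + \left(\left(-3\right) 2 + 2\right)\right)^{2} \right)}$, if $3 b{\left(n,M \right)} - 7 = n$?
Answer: $-13651$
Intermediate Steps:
$b{\left(n,M \right)} = \frac{7}{3} + \frac{n}{3}$
$-13596 + b{\left(-172,\left(Z{\left(-2,-4 \right)} + \left(\left(-3\right) 2 + 2\right)\right)^{2} \right)} = -13596 + \left(\frac{7}{3} + \frac{1}{3} \left(-172\right)\right) = -13596 + \left(\frac{7}{3} - \frac{172}{3}\right) = -13596 - 55 = -13651$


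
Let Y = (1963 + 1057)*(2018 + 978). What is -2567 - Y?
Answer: -9050487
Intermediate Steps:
Y = 9047920 (Y = 3020*2996 = 9047920)
-2567 - Y = -2567 - 1*9047920 = -2567 - 9047920 = -9050487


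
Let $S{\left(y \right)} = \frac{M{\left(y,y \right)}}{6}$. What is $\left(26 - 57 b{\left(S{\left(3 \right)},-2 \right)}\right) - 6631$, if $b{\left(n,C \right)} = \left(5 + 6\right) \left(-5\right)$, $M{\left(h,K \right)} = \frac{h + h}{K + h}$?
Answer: $-3470$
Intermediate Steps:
$M{\left(h,K \right)} = \frac{2 h}{K + h}$
$S{\left(y \right)} = \frac{1}{6}$ ($S{\left(y \right)} = \frac{2 y \frac{1}{y + y}}{6} = \frac{2 y}{2 y} \frac{1}{6} = 2 y \frac{1}{2 y} \frac{1}{6} = 1 \cdot \frac{1}{6} = \frac{1}{6}$)
$b{\left(n,C \right)} = -55$ ($b{\left(n,C \right)} = 11 \left(-5\right) = -55$)
$\left(26 - 57 b{\left(S{\left(3 \right)},-2 \right)}\right) - 6631 = \left(26 - -3135\right) - 6631 = \left(26 + 3135\right) - 6631 = 3161 - 6631 = -3470$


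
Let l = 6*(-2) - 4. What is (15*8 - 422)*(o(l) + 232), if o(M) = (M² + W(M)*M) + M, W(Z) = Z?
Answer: -219856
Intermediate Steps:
l = -16 (l = -12 - 4 = -16)
o(M) = M + 2*M² (o(M) = (M² + M*M) + M = (M² + M²) + M = 2*M² + M = M + 2*M²)
(15*8 - 422)*(o(l) + 232) = (15*8 - 422)*(-16*(1 + 2*(-16)) + 232) = (120 - 422)*(-16*(1 - 32) + 232) = -302*(-16*(-31) + 232) = -302*(496 + 232) = -302*728 = -219856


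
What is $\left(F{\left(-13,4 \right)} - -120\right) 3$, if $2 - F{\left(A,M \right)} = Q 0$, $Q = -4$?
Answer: $366$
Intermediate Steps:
$F{\left(A,M \right)} = 2$ ($F{\left(A,M \right)} = 2 - \left(-4\right) 0 = 2 - 0 = 2 + 0 = 2$)
$\left(F{\left(-13,4 \right)} - -120\right) 3 = \left(2 - -120\right) 3 = \left(2 + 120\right) 3 = 122 \cdot 3 = 366$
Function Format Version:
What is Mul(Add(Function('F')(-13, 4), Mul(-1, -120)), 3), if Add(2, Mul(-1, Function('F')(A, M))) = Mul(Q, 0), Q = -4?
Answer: 366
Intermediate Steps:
Function('F')(A, M) = 2 (Function('F')(A, M) = Add(2, Mul(-1, Mul(-4, 0))) = Add(2, Mul(-1, 0)) = Add(2, 0) = 2)
Mul(Add(Function('F')(-13, 4), Mul(-1, -120)), 3) = Mul(Add(2, Mul(-1, -120)), 3) = Mul(Add(2, 120), 3) = Mul(122, 3) = 366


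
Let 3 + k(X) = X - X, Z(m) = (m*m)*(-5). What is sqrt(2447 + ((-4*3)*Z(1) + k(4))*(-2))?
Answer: sqrt(2333) ≈ 48.301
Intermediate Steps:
Z(m) = -5*m**2 (Z(m) = m**2*(-5) = -5*m**2)
k(X) = -3 (k(X) = -3 + (X - X) = -3 + 0 = -3)
sqrt(2447 + ((-4*3)*Z(1) + k(4))*(-2)) = sqrt(2447 + ((-4*3)*(-5*1**2) - 3)*(-2)) = sqrt(2447 + (-(-60) - 3)*(-2)) = sqrt(2447 + (-12*(-5) - 3)*(-2)) = sqrt(2447 + (60 - 3)*(-2)) = sqrt(2447 + 57*(-2)) = sqrt(2447 - 114) = sqrt(2333)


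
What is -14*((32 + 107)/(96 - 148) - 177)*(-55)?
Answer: -3597055/26 ≈ -1.3835e+5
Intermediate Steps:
-14*((32 + 107)/(96 - 148) - 177)*(-55) = -14*(139/(-52) - 177)*(-55) = -14*(139*(-1/52) - 177)*(-55) = -14*(-139/52 - 177)*(-55) = -(-65401)*(-55)/26 = -14*513865/52 = -3597055/26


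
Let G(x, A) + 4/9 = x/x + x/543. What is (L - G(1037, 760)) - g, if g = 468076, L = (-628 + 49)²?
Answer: -216392231/1629 ≈ -1.3284e+5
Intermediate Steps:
G(x, A) = 5/9 + x/543 (G(x, A) = -4/9 + (x/x + x/543) = -4/9 + (1 + x*(1/543)) = -4/9 + (1 + x/543) = 5/9 + x/543)
L = 335241 (L = (-579)² = 335241)
(L - G(1037, 760)) - g = (335241 - (5/9 + (1/543)*1037)) - 1*468076 = (335241 - (5/9 + 1037/543)) - 468076 = (335241 - 1*4016/1629) - 468076 = (335241 - 4016/1629) - 468076 = 546103573/1629 - 468076 = -216392231/1629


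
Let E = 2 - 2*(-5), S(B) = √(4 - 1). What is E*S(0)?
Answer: 12*√3 ≈ 20.785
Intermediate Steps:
S(B) = √3
E = 12 (E = 2 + 10 = 12)
E*S(0) = 12*√3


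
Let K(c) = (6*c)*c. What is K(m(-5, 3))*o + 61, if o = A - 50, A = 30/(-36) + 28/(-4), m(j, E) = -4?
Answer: -5491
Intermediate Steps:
K(c) = 6*c²
A = -47/6 (A = 30*(-1/36) + 28*(-¼) = -⅚ - 7 = -47/6 ≈ -7.8333)
o = -347/6 (o = -47/6 - 50 = -347/6 ≈ -57.833)
K(m(-5, 3))*o + 61 = (6*(-4)²)*(-347/6) + 61 = (6*16)*(-347/6) + 61 = 96*(-347/6) + 61 = -5552 + 61 = -5491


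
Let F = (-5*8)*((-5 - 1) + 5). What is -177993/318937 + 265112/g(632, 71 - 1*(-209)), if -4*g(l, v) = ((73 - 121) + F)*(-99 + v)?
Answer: 42244796239/57727597 ≈ 731.80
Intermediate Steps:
F = 40 (F = -40*(-6 + 5) = -40*(-1) = 40)
g(l, v) = -198 + 2*v (g(l, v) = -((73 - 121) + 40)*(-99 + v)/4 = -(-48 + 40)*(-99 + v)/4 = -(-2)*(-99 + v) = -(792 - 8*v)/4 = -198 + 2*v)
-177993/318937 + 265112/g(632, 71 - 1*(-209)) = -177993/318937 + 265112/(-198 + 2*(71 - 1*(-209))) = -177993*1/318937 + 265112/(-198 + 2*(71 + 209)) = -177993/318937 + 265112/(-198 + 2*280) = -177993/318937 + 265112/(-198 + 560) = -177993/318937 + 265112/362 = -177993/318937 + 265112*(1/362) = -177993/318937 + 132556/181 = 42244796239/57727597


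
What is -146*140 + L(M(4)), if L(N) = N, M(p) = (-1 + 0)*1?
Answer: -20441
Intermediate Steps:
M(p) = -1 (M(p) = -1*1 = -1)
-146*140 + L(M(4)) = -146*140 - 1 = -20440 - 1 = -20441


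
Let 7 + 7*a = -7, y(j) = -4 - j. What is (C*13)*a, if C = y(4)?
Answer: 208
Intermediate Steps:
a = -2 (a = -1 + (⅐)*(-7) = -1 - 1 = -2)
C = -8 (C = -4 - 1*4 = -4 - 4 = -8)
(C*13)*a = -8*13*(-2) = -104*(-2) = 208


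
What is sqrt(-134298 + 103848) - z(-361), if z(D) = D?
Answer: 361 + 5*I*sqrt(1218) ≈ 361.0 + 174.5*I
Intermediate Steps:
sqrt(-134298 + 103848) - z(-361) = sqrt(-134298 + 103848) - 1*(-361) = sqrt(-30450) + 361 = 5*I*sqrt(1218) + 361 = 361 + 5*I*sqrt(1218)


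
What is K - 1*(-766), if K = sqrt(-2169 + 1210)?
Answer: 766 + I*sqrt(959) ≈ 766.0 + 30.968*I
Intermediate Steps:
K = I*sqrt(959) (K = sqrt(-959) = I*sqrt(959) ≈ 30.968*I)
K - 1*(-766) = I*sqrt(959) - 1*(-766) = I*sqrt(959) + 766 = 766 + I*sqrt(959)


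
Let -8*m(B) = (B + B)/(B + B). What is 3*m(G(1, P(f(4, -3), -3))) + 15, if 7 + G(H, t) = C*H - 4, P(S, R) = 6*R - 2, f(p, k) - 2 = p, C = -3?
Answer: 117/8 ≈ 14.625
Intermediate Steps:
f(p, k) = 2 + p
P(S, R) = -2 + 6*R
G(H, t) = -11 - 3*H (G(H, t) = -7 + (-3*H - 4) = -7 + (-4 - 3*H) = -11 - 3*H)
m(B) = -1/8 (m(B) = -(B + B)/(8*(B + B)) = -2*B/(8*(2*B)) = -2*B*1/(2*B)/8 = -1/8*1 = -1/8)
3*m(G(1, P(f(4, -3), -3))) + 15 = 3*(-1/8) + 15 = -3/8 + 15 = 117/8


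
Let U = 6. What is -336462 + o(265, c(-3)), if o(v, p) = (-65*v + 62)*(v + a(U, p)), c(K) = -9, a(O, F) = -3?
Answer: -4833168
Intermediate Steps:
o(v, p) = (-3 + v)*(62 - 65*v) (o(v, p) = (-65*v + 62)*(v - 3) = (62 - 65*v)*(-3 + v) = (-3 + v)*(62 - 65*v))
-336462 + o(265, c(-3)) = -336462 + (-186 - 65*265**2 + 257*265) = -336462 + (-186 - 65*70225 + 68105) = -336462 + (-186 - 4564625 + 68105) = -336462 - 4496706 = -4833168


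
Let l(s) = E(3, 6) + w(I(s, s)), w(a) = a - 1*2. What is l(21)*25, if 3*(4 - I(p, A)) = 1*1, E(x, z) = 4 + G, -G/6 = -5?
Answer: 2675/3 ≈ 891.67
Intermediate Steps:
G = 30 (G = -6*(-5) = 30)
E(x, z) = 34 (E(x, z) = 4 + 30 = 34)
I(p, A) = 11/3 (I(p, A) = 4 - 1/3 = 11/3)
w(a) = -2 + a (w(a) = a - 2 = -2 + a)
l(s) = 107/3 (l(s) = 34 + (-2 + 11/3) = 34 + 5/3 = 107/3)
l(21)*25 = (107/3)*25 = 2675/3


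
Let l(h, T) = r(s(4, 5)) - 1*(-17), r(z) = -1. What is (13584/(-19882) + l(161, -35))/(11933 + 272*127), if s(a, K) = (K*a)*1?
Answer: 152264/462027857 ≈ 0.00032956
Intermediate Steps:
s(a, K) = K*a
l(h, T) = 16 (l(h, T) = -1 - 1*(-17) = -1 + 17 = 16)
(13584/(-19882) + l(161, -35))/(11933 + 272*127) = (13584/(-19882) + 16)/(11933 + 272*127) = (13584*(-1/19882) + 16)/(11933 + 34544) = (-6792/9941 + 16)/46477 = (152264/9941)*(1/46477) = 152264/462027857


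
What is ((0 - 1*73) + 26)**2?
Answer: 2209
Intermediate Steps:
((0 - 1*73) + 26)**2 = ((0 - 73) + 26)**2 = (-73 + 26)**2 = (-47)**2 = 2209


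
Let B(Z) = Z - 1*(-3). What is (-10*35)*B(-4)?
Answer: 350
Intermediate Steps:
B(Z) = 3 + Z (B(Z) = Z + 3 = 3 + Z)
(-10*35)*B(-4) = (-10*35)*(3 - 4) = -350*(-1) = 350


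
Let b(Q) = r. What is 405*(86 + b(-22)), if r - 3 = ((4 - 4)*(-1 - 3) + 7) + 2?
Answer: 39690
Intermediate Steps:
r = 12 (r = 3 + (((4 - 4)*(-1 - 3) + 7) + 2) = 3 + ((0*(-4) + 7) + 2) = 3 + ((0 + 7) + 2) = 3 + (7 + 2) = 3 + 9 = 12)
b(Q) = 12
405*(86 + b(-22)) = 405*(86 + 12) = 405*98 = 39690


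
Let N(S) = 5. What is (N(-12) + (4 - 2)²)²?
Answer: 81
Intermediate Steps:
(N(-12) + (4 - 2)²)² = (5 + (4 - 2)²)² = (5 + 2²)² = (5 + 4)² = 9² = 81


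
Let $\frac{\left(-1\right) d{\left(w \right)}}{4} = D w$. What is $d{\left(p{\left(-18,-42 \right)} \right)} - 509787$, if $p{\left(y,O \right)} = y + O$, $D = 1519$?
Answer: $-145227$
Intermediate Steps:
$p{\left(y,O \right)} = O + y$
$d{\left(w \right)} = - 6076 w$ ($d{\left(w \right)} = - 4 \cdot 1519 w = - 6076 w$)
$d{\left(p{\left(-18,-42 \right)} \right)} - 509787 = - 6076 \left(-42 - 18\right) - 509787 = \left(-6076\right) \left(-60\right) - 509787 = 364560 - 509787 = -145227$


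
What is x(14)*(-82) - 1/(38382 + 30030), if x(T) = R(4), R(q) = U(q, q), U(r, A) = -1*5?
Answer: 28048919/68412 ≈ 410.00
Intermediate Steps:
U(r, A) = -5
R(q) = -5
x(T) = -5
x(14)*(-82) - 1/(38382 + 30030) = -5*(-82) - 1/(38382 + 30030) = 410 - 1/68412 = 28048919/68412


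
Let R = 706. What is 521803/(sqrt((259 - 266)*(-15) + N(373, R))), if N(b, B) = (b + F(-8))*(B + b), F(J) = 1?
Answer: 521803*sqrt(403651)/403651 ≈ 821.30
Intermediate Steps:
N(b, B) = (1 + b)*(B + b) (N(b, B) = (b + 1)*(B + b) = (1 + b)*(B + b))
521803/(sqrt((259 - 266)*(-15) + N(373, R))) = 521803/(sqrt((259 - 266)*(-15) + (706 + 373 + 373**2 + 706*373))) = 521803/(sqrt(-7*(-15) + (706 + 373 + 139129 + 263338))) = 521803/(sqrt(105 + 403546)) = 521803/(sqrt(403651)) = 521803*(sqrt(403651)/403651) = 521803*sqrt(403651)/403651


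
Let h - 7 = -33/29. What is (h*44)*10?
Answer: 74800/29 ≈ 2579.3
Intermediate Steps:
h = 170/29 (h = 7 - 33/29 = 170/29 ≈ 5.8621)
(h*44)*10 = ((170/29)*44)*10 = (7480/29)*10 = 74800/29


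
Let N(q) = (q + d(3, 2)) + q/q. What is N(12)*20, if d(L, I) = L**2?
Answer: 440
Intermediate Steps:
N(q) = 10 + q (N(q) = (q + 3**2) + q/q = (q + 9) + 1 = (9 + q) + 1 = 10 + q)
N(12)*20 = (10 + 12)*20 = 22*20 = 440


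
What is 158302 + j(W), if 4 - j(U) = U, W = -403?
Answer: 158709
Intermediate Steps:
j(U) = 4 - U
158302 + j(W) = 158302 + (4 - 1*(-403)) = 158302 + (4 + 403) = 158302 + 407 = 158709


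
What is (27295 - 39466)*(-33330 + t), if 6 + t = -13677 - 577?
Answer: 579217890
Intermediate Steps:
t = -14260 (t = -6 + (-13677 - 577) = -6 - 14254 = -14260)
(27295 - 39466)*(-33330 + t) = (27295 - 39466)*(-33330 - 14260) = -12171*(-47590) = 579217890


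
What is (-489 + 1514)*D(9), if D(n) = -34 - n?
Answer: -44075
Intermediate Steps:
(-489 + 1514)*D(9) = (-489 + 1514)*(-34 - 1*9) = 1025*(-34 - 9) = 1025*(-43) = -44075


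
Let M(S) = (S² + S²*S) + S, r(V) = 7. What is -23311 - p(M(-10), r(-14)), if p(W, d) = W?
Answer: -22401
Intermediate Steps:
M(S) = S + S² + S³ (M(S) = (S² + S³) + S = S + S² + S³)
-23311 - p(M(-10), r(-14)) = -23311 - (-10)*(1 - 10 + (-10)²) = -23311 - (-10)*(1 - 10 + 100) = -23311 - (-10)*91 = -23311 - 1*(-910) = -23311 + 910 = -22401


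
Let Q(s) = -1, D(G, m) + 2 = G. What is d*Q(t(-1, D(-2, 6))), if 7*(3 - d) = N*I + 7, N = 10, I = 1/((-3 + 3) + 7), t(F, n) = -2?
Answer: -88/49 ≈ -1.7959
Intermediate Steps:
D(G, m) = -2 + G
I = 1/7 (I = 1/(0 + 7) = 1/7 ≈ 0.14286)
d = 88/49 (d = 3 - (10*(1/7) + 7)/7 = 3 - (10/7 + 7)/7 = 3 - 1/7*59/7 = 3 - 59/49 = 88/49 ≈ 1.7959)
d*Q(t(-1, D(-2, 6))) = (88/49)*(-1) = -88/49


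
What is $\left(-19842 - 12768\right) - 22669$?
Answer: $-55279$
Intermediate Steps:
$\left(-19842 - 12768\right) - 22669 = -32610 - 22669 = -55279$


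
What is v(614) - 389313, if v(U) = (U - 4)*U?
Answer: -14773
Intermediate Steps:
v(U) = U*(-4 + U) (v(U) = (-4 + U)*U = U*(-4 + U))
v(614) - 389313 = 614*(-4 + 614) - 389313 = 614*610 - 389313 = 374540 - 389313 = -14773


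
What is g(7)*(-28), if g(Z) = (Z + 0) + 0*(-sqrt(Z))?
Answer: -196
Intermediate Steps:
g(Z) = Z (g(Z) = Z + 0 = Z)
g(7)*(-28) = 7*(-28) = -196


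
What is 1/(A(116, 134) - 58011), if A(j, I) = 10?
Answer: -1/58001 ≈ -1.7241e-5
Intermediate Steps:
1/(A(116, 134) - 58011) = 1/(10 - 58011) = 1/(-58001) = -1/58001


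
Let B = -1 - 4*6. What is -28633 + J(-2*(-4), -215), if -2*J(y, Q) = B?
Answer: -57241/2 ≈ -28621.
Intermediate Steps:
B = -25 (B = -1 - 24 = -25)
J(y, Q) = 25/2 (J(y, Q) = -½*(-25) = 25/2)
-28633 + J(-2*(-4), -215) = -28633 + 25/2 = -57241/2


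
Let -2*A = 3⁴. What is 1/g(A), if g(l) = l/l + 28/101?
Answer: 101/129 ≈ 0.78295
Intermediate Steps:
A = -81/2 (A = -½*3⁴ = -½*81 = -81/2 ≈ -40.500)
g(l) = 129/101 (g(l) = 1 + 28*(1/101) = 1 + 28/101 = 129/101)
1/g(A) = 1/(129/101) = 101/129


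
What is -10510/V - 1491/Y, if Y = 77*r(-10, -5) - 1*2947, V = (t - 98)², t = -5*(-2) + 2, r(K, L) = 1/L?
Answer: -3590605/3912484 ≈ -0.91773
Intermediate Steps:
t = 12 (t = 10 + 2 = 12)
V = 7396 (V = (12 - 98)² = (-86)² = 7396)
Y = -14812/5 (Y = 77/(-5) - 1*2947 = 77*(-⅕) - 2947 = -77/5 - 2947 = -14812/5 ≈ -2962.4)
-10510/V - 1491/Y = -10510/7396 - 1491/(-14812/5) = -10510*1/7396 - 1491*(-5/14812) = -5255/3698 + 1065/2116 = -3590605/3912484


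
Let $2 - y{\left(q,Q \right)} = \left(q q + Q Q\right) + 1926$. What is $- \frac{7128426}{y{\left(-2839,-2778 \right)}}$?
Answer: $\frac{7128426}{15779129} \approx 0.45176$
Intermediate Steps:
$y{\left(q,Q \right)} = -1924 - Q^{2} - q^{2}$ ($y{\left(q,Q \right)} = 2 - \left(\left(q q + Q Q\right) + 1926\right) = 2 - \left(\left(q^{2} + Q^{2}\right) + 1926\right) = 2 - \left(\left(Q^{2} + q^{2}\right) + 1926\right) = 2 - \left(1926 + Q^{2} + q^{2}\right) = -1924 - Q^{2} - q^{2}$)
$- \frac{7128426}{y{\left(-2839,-2778 \right)}} = - \frac{7128426}{-1924 - \left(-2778\right)^{2} - \left(-2839\right)^{2}} = - \frac{7128426}{-1924 - 7717284 - 8059921} = - \frac{7128426}{-15779129} = \left(-7128426\right) \left(- \frac{1}{15779129}\right) = \frac{7128426}{15779129}$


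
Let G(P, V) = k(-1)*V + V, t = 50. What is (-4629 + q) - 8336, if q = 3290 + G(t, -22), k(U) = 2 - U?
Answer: -9763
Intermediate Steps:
G(P, V) = 4*V (G(P, V) = (2 - 1*(-1))*V + V = (2 + 1)*V + V = 3*V + V = 4*V)
q = 3202 (q = 3290 + 4*(-22) = 3290 - 88 = 3202)
(-4629 + q) - 8336 = (-4629 + 3202) - 8336 = -1427 - 8336 = -9763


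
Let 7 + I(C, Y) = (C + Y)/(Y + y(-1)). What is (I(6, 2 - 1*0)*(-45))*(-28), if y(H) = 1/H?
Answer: 1260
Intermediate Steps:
y(H) = 1/H
I(C, Y) = -7 + (C + Y)/(-1 + Y) (I(C, Y) = -7 + (C + Y)/(Y + 1/(-1)) = -7 + (C + Y)/(Y - 1) = -7 + (C + Y)/(-1 + Y))
(I(6, 2 - 1*0)*(-45))*(-28) = (((7 + 6 - 6*(2 - 1*0))/(-1 + (2 - 1*0)))*(-45))*(-28) = (((7 + 6 - 6*(2 + 0))/(-1 + (2 + 0)))*(-45))*(-28) = (((7 + 6 - 6*2)/(-1 + 2))*(-45))*(-28) = (((7 + 6 - 12)/1)*(-45))*(-28) = ((1*1)*(-45))*(-28) = (1*(-45))*(-28) = -45*(-28) = 1260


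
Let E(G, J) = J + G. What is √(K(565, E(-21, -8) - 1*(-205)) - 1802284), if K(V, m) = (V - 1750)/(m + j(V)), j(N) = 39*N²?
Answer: I*√279356326762372075819/12449951 ≈ 1342.5*I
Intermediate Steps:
E(G, J) = G + J
K(V, m) = (-1750 + V)/(m + 39*V²) (K(V, m) = (V - 1750)/(m + 39*V²) = (-1750 + V)/(m + 39*V²))
√(K(565, E(-21, -8) - 1*(-205)) - 1802284) = √((-1750 + 565)/(((-21 - 8) - 1*(-205)) + 39*565²) - 1802284) = √(-1185/((-29 + 205) + 39*319225) - 1802284) = √(-1185/(176 + 12449775) - 1802284) = √(-1185/12449951 - 1802284) = √(-22438347489269/12449951) = I*√279356326762372075819/12449951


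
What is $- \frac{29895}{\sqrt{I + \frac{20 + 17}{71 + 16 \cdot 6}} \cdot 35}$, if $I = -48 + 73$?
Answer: $- \frac{1993 \sqrt{2171}}{546} \approx -170.08$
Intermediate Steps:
$I = 25$
$- \frac{29895}{\sqrt{I + \frac{20 + 17}{71 + 16 \cdot 6}} \cdot 35} = - \frac{29895}{\sqrt{25 + \frac{20 + 17}{71 + 16 \cdot 6}} \cdot 35} = - \frac{29895}{\sqrt{25 + \frac{37}{71 + 96}} \cdot 35} = - \frac{29895}{\sqrt{25 + \frac{37}{167}} \cdot 35} = - \frac{29895}{\sqrt{\frac{4212}{167}} \cdot 35} = - \frac{29895}{\frac{18 \sqrt{2171}}{167} \cdot 35} = - \frac{29895}{\frac{630}{167} \sqrt{2171}} = - 29895 \frac{\sqrt{2171}}{8190} = - \frac{1993 \sqrt{2171}}{546}$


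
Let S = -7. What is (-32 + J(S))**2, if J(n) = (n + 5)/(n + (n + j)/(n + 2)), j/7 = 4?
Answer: 793881/784 ≈ 1012.6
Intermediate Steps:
j = 28 (j = 7*4 = 28)
J(n) = (5 + n)/(n + (28 + n)/(2 + n)) (J(n) = (n + 5)/(n + (n + 28)/(n + 2)) = (5 + n)/(n + (28 + n)/(2 + n)))
(-32 + J(S))**2 = (-32 + (10 + (-7)**2 + 7*(-7))/(28 + (-7)**2 + 3*(-7)))**2 = (-32 + (10 + 49 - 49)/(28 + 49 - 21))**2 = (-32 + 10/56)**2 = (-32 + (1/56)*10)**2 = (-32 + 5/28)**2 = (-891/28)**2 = 793881/784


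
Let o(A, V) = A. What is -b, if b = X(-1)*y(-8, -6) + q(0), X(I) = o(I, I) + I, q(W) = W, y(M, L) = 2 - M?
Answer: 20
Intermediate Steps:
X(I) = 2*I (X(I) = I + I = 2*I)
b = -20 (b = (2*(-1))*(2 - 1*(-8)) + 0 = -2*(2 + 8) + 0 = -2*10 + 0 = -20 + 0 = -20)
-b = -1*(-20) = 20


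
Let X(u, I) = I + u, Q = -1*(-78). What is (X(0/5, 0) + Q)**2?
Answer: 6084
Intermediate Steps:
Q = 78
(X(0/5, 0) + Q)**2 = ((0 + 0/5) + 78)**2 = ((0 + 0*(1/5)) + 78)**2 = ((0 + 0) + 78)**2 = (0 + 78)**2 = 78**2 = 6084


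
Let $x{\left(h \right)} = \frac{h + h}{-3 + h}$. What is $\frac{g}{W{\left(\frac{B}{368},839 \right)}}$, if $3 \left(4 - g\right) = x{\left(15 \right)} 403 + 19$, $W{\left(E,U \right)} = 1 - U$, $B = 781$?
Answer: $\frac{2029}{5028} \approx 0.40354$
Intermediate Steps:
$x{\left(h \right)} = \frac{2 h}{-3 + h}$
$g = - \frac{2029}{6}$ ($g = 4 - \frac{2 \cdot 15 \frac{1}{-3 + 15} \cdot 403 + 19}{3} = 4 - \frac{2 \cdot 15 \cdot \frac{1}{12} \cdot 403 + 19}{3} = 4 - \frac{\frac{5}{2} \cdot 403 + 19}{3} = 4 - \frac{\frac{2015}{2} + 19}{3} = 4 - \frac{2053}{6} = - \frac{2029}{6} \approx -338.17$)
$\frac{g}{W{\left(\frac{B}{368},839 \right)}} = - \frac{2029}{6 \left(1 - 839\right)} = - \frac{2029}{6 \left(-838\right)} = \left(- \frac{2029}{6}\right) \left(- \frac{1}{838}\right) = \frac{2029}{5028}$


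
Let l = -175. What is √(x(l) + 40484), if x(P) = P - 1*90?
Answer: √40219 ≈ 200.55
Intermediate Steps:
x(P) = -90 + P (x(P) = P - 90 = -90 + P)
√(x(l) + 40484) = √((-90 - 175) + 40484) = √(-265 + 40484) = √40219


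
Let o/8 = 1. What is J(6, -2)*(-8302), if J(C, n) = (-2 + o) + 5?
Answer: -91322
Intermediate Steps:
o = 8 (o = 8*1 = 8)
J(C, n) = 11 (J(C, n) = (-2 + 8) + 5 = 6 + 5 = 11)
J(6, -2)*(-8302) = 11*(-8302) = -91322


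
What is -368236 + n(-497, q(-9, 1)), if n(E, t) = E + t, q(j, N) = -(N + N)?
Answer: -368735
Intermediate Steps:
q(j, N) = -2*N
-368236 + n(-497, q(-9, 1)) = -368236 + (-497 - 2*1) = -368236 + (-497 - 2) = -368236 - 499 = -368735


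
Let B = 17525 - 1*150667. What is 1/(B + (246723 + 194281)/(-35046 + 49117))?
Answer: -14071/1873000078 ≈ -7.5125e-6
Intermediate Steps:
B = -133142 (B = 17525 - 150667 = -133142)
1/(B + (246723 + 194281)/(-35046 + 49117)) = 1/(-133142 + (246723 + 194281)/(-35046 + 49117)) = 1/(-133142 + 441004/14071) = 1/(-1873000078/14071) = -14071/1873000078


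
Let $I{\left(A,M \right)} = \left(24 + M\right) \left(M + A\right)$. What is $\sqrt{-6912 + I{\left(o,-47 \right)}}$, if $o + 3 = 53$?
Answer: $i \sqrt{6981} \approx 83.552 i$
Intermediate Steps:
$o = 50$ ($o = -3 + 53 = 50$)
$I{\left(A,M \right)} = \left(24 + M\right) \left(A + M\right)$
$\sqrt{-6912 + I{\left(o,-47 \right)}} = \sqrt{-6912 + \left(\left(-47\right)^{2} + 24 \cdot 50 + 24 \left(-47\right) + 50 \left(-47\right)\right)} = \sqrt{-6912 + \left(2209 + 1200 - 1128 - 2350\right)} = \sqrt{-6912 - 69} = \sqrt{-6981} = i \sqrt{6981}$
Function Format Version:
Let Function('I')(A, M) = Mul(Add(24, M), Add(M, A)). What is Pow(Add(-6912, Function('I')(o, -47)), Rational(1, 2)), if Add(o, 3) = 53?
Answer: Mul(I, Pow(6981, Rational(1, 2))) ≈ Mul(83.552, I)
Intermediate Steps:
o = 50 (o = Add(-3, 53) = 50)
Function('I')(A, M) = Mul(Add(24, M), Add(A, M))
Pow(Add(-6912, Function('I')(o, -47)), Rational(1, 2)) = Pow(Add(-6912, Add(Pow(-47, 2), Mul(24, 50), Mul(24, -47), Mul(50, -47))), Rational(1, 2)) = Pow(Add(-6912, Add(2209, 1200, -1128, -2350)), Rational(1, 2)) = Pow(Add(-6912, -69), Rational(1, 2)) = Pow(-6981, Rational(1, 2)) = Mul(I, Pow(6981, Rational(1, 2)))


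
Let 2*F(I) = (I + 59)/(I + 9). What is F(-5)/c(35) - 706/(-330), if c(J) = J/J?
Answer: 5867/660 ≈ 8.8894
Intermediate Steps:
c(J) = 1
F(I) = (59 + I)/(2*(9 + I)) (F(I) = ((I + 59)/(I + 9))/2 = ((59 + I)/(9 + I))/2 = (59 + I)/(2*(9 + I)))
F(-5)/c(35) - 706/(-330) = ((59 - 5)/(2*(9 - 5)))/1 - 706/(-330) = ((½)*54/4)*1 - 706*(-1/330) = ((½)*(¼)*54)*1 + 353/165 = (27/4)*1 + 353/165 = 27/4 + 353/165 = 5867/660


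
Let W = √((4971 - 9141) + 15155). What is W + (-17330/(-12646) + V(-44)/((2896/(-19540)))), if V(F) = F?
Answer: 341334770/1144463 + 13*√65 ≈ 403.06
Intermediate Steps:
W = 13*√65 (W = √(-4170 + 15155) = √10985 = 13*√65 ≈ 104.81)
W + (-17330/(-12646) + V(-44)/((2896/(-19540)))) = 13*√65 + (-17330/(-12646) - 44/(2896/(-19540))) = 13*√65 + (-17330*(-1/12646) - 44/(2896*(-1/19540))) = 13*√65 + (8665/6323 - 44/(-724/4885)) = 13*√65 + (8665/6323 - 44*(-4885/724)) = 13*√65 + (8665/6323 + 53735/181) = 13*√65 + 341334770/1144463 = 341334770/1144463 + 13*√65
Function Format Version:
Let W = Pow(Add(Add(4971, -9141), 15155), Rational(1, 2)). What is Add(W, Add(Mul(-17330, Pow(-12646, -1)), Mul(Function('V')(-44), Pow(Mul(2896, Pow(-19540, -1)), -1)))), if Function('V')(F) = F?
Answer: Add(Rational(341334770, 1144463), Mul(13, Pow(65, Rational(1, 2)))) ≈ 403.06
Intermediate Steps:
W = Mul(13, Pow(65, Rational(1, 2))) (W = Pow(Add(-4170, 15155), Rational(1, 2)) = Pow(10985, Rational(1, 2)) = Mul(13, Pow(65, Rational(1, 2))) ≈ 104.81)
Add(W, Add(Mul(-17330, Pow(-12646, -1)), Mul(Function('V')(-44), Pow(Mul(2896, Pow(-19540, -1)), -1)))) = Add(Mul(13, Pow(65, Rational(1, 2))), Add(Mul(-17330, Pow(-12646, -1)), Mul(-44, Pow(Mul(2896, Pow(-19540, -1)), -1)))) = Add(Mul(13, Pow(65, Rational(1, 2))), Add(Mul(-17330, Rational(-1, 12646)), Mul(-44, Pow(Mul(2896, Rational(-1, 19540)), -1)))) = Add(Mul(13, Pow(65, Rational(1, 2))), Add(Rational(8665, 6323), Mul(-44, Pow(Rational(-724, 4885), -1)))) = Add(Mul(13, Pow(65, Rational(1, 2))), Add(Rational(8665, 6323), Mul(-44, Rational(-4885, 724)))) = Add(Mul(13, Pow(65, Rational(1, 2))), Add(Rational(8665, 6323), Rational(53735, 181))) = Add(Mul(13, Pow(65, Rational(1, 2))), Rational(341334770, 1144463)) = Add(Rational(341334770, 1144463), Mul(13, Pow(65, Rational(1, 2))))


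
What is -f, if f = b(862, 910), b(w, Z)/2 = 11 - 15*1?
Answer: 8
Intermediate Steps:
b(w, Z) = -8 (b(w, Z) = 2*(11 - 15*1) = 2*(11 - 15) = 2*(-4) = -8)
f = -8
-f = -1*(-8) = 8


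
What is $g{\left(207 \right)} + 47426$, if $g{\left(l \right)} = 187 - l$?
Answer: $47406$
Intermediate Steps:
$g{\left(207 \right)} + 47426 = \left(187 - 207\right) + 47426 = -20 + 47426 = 47406$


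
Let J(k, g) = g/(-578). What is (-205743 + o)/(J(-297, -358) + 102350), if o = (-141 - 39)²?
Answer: -50096127/29579329 ≈ -1.6936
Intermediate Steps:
J(k, g) = -g/578 (J(k, g) = g*(-1/578) = -g/578)
o = 32400 (o = (-180)² = 32400)
(-205743 + o)/(J(-297, -358) + 102350) = (-205743 + 32400)/(-1/578*(-358) + 102350) = -173343/(179/289 + 102350) = -173343/29579329/289 = -173343*289/29579329 = -50096127/29579329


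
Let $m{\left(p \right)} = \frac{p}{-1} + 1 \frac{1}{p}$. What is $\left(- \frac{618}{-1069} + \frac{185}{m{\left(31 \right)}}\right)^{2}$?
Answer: $\frac{1226527455169}{42126741504} \approx 29.115$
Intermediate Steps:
$m{\left(p \right)} = \frac{1}{p} - p$ ($m{\left(p \right)} = p \left(-1\right) + \frac{1}{p} = - p + \frac{1}{p} = \frac{1}{p} - p$)
$\left(- \frac{618}{-1069} + \frac{185}{m{\left(31 \right)}}\right)^{2} = \left(- \frac{618}{-1069} + \frac{185}{\frac{1}{31} - 31}\right)^{2} = \left(\left(-618\right) \left(- \frac{1}{1069}\right) + \frac{185}{\frac{1}{31} - 31}\right)^{2} = \left(\frac{618}{1069} + \frac{185}{- \frac{960}{31}}\right)^{2} = \left(\frac{618}{1069} + 185 \left(- \frac{31}{960}\right)\right)^{2} = \left(\frac{618}{1069} - \frac{1147}{192}\right)^{2} = \left(- \frac{1107487}{205248}\right)^{2} = \frac{1226527455169}{42126741504}$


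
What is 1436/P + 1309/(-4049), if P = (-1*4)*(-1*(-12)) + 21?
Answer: -5849707/109323 ≈ -53.508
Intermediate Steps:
P = -27 (P = -4*12 + 21 = -48 + 21 = -27)
1436/P + 1309/(-4049) = 1436/(-27) + 1309/(-4049) = 1436*(-1/27) + 1309*(-1/4049) = -1436/27 - 1309/4049 = -5849707/109323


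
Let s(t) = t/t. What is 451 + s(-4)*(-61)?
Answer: 390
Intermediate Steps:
s(t) = 1
451 + s(-4)*(-61) = 451 + 1*(-61) = 451 - 61 = 390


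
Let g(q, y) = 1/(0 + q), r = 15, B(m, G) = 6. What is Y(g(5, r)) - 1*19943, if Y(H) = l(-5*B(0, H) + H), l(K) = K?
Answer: -99864/5 ≈ -19973.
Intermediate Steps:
g(q, y) = 1/q
Y(H) = -30 + H (Y(H) = -5*6 + H = -30 + H)
Y(g(5, r)) - 1*19943 = (-30 + 1/5) - 1*19943 = (-30 + ⅕) - 19943 = -149/5 - 19943 = -99864/5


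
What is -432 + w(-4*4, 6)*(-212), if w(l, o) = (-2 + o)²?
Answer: -3824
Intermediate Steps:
-432 + w(-4*4, 6)*(-212) = -432 + (-2 + 6)²*(-212) = -432 + 4²*(-212) = -432 + 16*(-212) = -432 - 3392 = -3824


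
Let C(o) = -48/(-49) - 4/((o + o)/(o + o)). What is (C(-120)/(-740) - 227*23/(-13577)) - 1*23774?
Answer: -79079708788/3326365 ≈ -23774.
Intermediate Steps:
C(o) = -148/49 (C(o) = -48*(-1/49) - 4/((2*o)/((2*o))) = 48/49 - 4/((2*o)*(1/(2*o))) = 48/49 - 4/1 = 48/49 - 4*1 = 48/49 - 4 = -148/49)
(C(-120)/(-740) - 227*23/(-13577)) - 1*23774 = (-148/49/(-740) - 227*23/(-13577)) - 1*23774 = (-148/49*(-1/740) - 5221*(-1/13577)) - 23774 = (1/245 + 5221/13577) - 23774 = 1292722/3326365 - 23774 = -79079708788/3326365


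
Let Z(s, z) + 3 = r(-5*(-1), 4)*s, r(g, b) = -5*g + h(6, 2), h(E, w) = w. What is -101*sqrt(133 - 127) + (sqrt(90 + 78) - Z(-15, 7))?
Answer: -342 - 101*sqrt(6) + 2*sqrt(42) ≈ -576.44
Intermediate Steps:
r(g, b) = 2 - 5*g (r(g, b) = -5*g + 2 = 2 - 5*g)
Z(s, z) = -3 - 23*s (Z(s, z) = -3 + (2 - (-25)*(-1))*s = -3 + (2 - 5*5)*s = -3 + (2 - 25)*s = -3 - 23*s)
-101*sqrt(133 - 127) + (sqrt(90 + 78) - Z(-15, 7)) = -101*sqrt(133 - 127) + (sqrt(90 + 78) - (-3 - 23*(-15))) = -101*sqrt(6) + (sqrt(168) - (-3 + 345)) = -101*sqrt(6) + (2*sqrt(42) - 1*342) = -101*sqrt(6) + (2*sqrt(42) - 342) = -101*sqrt(6) + (-342 + 2*sqrt(42)) = -342 - 101*sqrt(6) + 2*sqrt(42)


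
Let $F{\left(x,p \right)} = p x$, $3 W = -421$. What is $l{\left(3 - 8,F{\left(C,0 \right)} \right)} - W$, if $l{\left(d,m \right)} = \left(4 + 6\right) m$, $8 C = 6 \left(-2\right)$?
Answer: $\frac{421}{3} \approx 140.33$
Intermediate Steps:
$C = - \frac{3}{2}$ ($C = \frac{6 \left(-2\right)}{8} = \frac{1}{8} \left(-12\right) = - \frac{3}{2} \approx -1.5$)
$W = - \frac{421}{3}$ ($W = \frac{1}{3} \left(-421\right) = - \frac{421}{3} \approx -140.33$)
$l{\left(d,m \right)} = 10 m$
$l{\left(3 - 8,F{\left(C,0 \right)} \right)} - W = 10 \cdot 0 \left(- \frac{3}{2}\right) - - \frac{421}{3} = 10 \cdot 0 + \frac{421}{3} = 0 + \frac{421}{3} = \frac{421}{3}$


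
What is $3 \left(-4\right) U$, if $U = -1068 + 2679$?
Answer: $-19332$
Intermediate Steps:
$U = 1611$
$3 \left(-4\right) U = 3 \left(-4\right) 1611 = \left(-12\right) 1611 = -19332$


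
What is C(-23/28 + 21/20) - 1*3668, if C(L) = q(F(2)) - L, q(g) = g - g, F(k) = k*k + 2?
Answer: -128388/35 ≈ -3668.2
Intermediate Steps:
F(k) = 2 + k² (F(k) = k² + 2 = 2 + k²)
q(g) = 0
C(L) = -L (C(L) = 0 - L = -L)
C(-23/28 + 21/20) - 1*3668 = -(-23/28 + 21/20) - 1*3668 = -(-23*1/28 + 21*(1/20)) - 3668 = -(-23/28 + 21/20) - 3668 = -1*8/35 - 3668 = -8/35 - 3668 = -128388/35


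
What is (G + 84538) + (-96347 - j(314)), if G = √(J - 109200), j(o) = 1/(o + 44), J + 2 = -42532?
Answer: -4227623/358 + 11*I*√1254 ≈ -11809.0 + 389.53*I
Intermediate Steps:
J = -42534 (J = -2 - 42532 = -42534)
j(o) = 1/(44 + o)
G = 11*I*√1254 (G = √(-42534 - 109200) = √(-151734) = 11*I*√1254 ≈ 389.53*I)
(G + 84538) + (-96347 - j(314)) = (11*I*√1254 + 84538) + (-96347 - 1/(44 + 314)) = (84538 + 11*I*√1254) + (-96347 - 1/358) = (84538 + 11*I*√1254) - 34492227/358 = -4227623/358 + 11*I*√1254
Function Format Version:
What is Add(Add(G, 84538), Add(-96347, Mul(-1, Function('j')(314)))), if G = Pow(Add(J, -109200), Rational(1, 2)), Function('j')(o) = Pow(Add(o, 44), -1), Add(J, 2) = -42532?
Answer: Add(Rational(-4227623, 358), Mul(11, I, Pow(1254, Rational(1, 2)))) ≈ Add(-11809., Mul(389.53, I))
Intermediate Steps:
J = -42534 (J = Add(-2, -42532) = -42534)
Function('j')(o) = Pow(Add(44, o), -1)
G = Mul(11, I, Pow(1254, Rational(1, 2))) (G = Pow(Add(-42534, -109200), Rational(1, 2)) = Pow(-151734, Rational(1, 2)) = Mul(11, I, Pow(1254, Rational(1, 2))) ≈ Mul(389.53, I))
Add(Add(G, 84538), Add(-96347, Mul(-1, Function('j')(314)))) = Add(Add(Mul(11, I, Pow(1254, Rational(1, 2))), 84538), Add(-96347, Mul(-1, Pow(Add(44, 314), -1)))) = Add(Add(84538, Mul(11, I, Pow(1254, Rational(1, 2)))), Add(-96347, Mul(-1, Pow(358, -1)))) = Add(Add(84538, Mul(11, I, Pow(1254, Rational(1, 2)))), Add(-96347, Mul(-1, Rational(1, 358)))) = Add(Add(84538, Mul(11, I, Pow(1254, Rational(1, 2)))), Add(-96347, Rational(-1, 358))) = Add(Add(84538, Mul(11, I, Pow(1254, Rational(1, 2)))), Rational(-34492227, 358)) = Add(Rational(-4227623, 358), Mul(11, I, Pow(1254, Rational(1, 2))))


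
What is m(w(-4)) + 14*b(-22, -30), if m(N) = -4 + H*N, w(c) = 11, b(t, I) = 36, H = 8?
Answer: 588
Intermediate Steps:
m(N) = -4 + 8*N
m(w(-4)) + 14*b(-22, -30) = (-4 + 8*11) + 14*36 = (-4 + 88) + 504 = 84 + 504 = 588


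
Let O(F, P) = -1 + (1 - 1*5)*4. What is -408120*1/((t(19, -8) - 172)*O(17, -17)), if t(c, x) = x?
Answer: -6802/51 ≈ -133.37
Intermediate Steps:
O(F, P) = -17 (O(F, P) = -1 + (1 - 5)*4 = -1 - 4*4 = -1 - 16 = -17)
-408120*1/((t(19, -8) - 172)*O(17, -17)) = -408120*(-1/(17*(-8 - 172))) = -408120/((-180*(-17))) = -408120/3060 = -408120*1/3060 = -6802/51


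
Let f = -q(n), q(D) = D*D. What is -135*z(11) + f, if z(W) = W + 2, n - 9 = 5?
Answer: -1951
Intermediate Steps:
n = 14 (n = 9 + 5 = 14)
q(D) = D²
z(W) = 2 + W
f = -196 (f = -1*14² = -1*196 = -196)
-135*z(11) + f = -135*(2 + 11) - 196 = -135*13 - 196 = -1755 - 196 = -1951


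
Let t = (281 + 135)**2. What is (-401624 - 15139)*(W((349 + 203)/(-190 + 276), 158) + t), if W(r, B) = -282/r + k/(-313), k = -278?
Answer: -1038173513151789/14398 ≈ -7.2105e+10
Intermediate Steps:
t = 173056 (t = 416**2 = 173056)
W(r, B) = 278/313 - 282/r (W(r, B) = -282/r - 278/(-313) = -282/r - 278*(-1/313) = -282/r + 278/313 = 278/313 - 282/r)
(-401624 - 15139)*(W((349 + 203)/(-190 + 276), 158) + t) = (-401624 - 15139)*((278/313 - 282*(-190 + 276)/(349 + 203)) + 173056) = -416763*((278/313 - 282/(552/86)) + 173056) = -416763*((278/313 - 282/(552*(1/86))) + 173056) = -416763*((278/313 - 282/276/43) + 173056) = -416763*((278/313 - 282*43/276) + 173056) = -416763*((278/313 - 2021/46) + 173056) = -416763*(-619785/14398 + 173056) = -416763*2491040503/14398 = -1038173513151789/14398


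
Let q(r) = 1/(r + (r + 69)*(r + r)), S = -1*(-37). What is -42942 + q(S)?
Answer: -338425901/7881 ≈ -42942.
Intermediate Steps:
S = 37
q(r) = 1/(r + 2*r*(69 + r)) (q(r) = 1/(r + (69 + r)*(2*r)) = 1/(r + 2*r*(69 + r)))
-42942 + q(S) = -42942 + 1/(37*(139 + 2*37)) = -42942 + 1/(37*(139 + 74)) = -42942 + (1/37)/213 = -42942 + (1/37)*(1/213) = -42942 + 1/7881 = -338425901/7881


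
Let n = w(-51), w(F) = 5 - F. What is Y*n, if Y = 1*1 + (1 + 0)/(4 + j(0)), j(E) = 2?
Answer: 196/3 ≈ 65.333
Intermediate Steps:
n = 56 (n = 5 - 1*(-51) = 5 + 51 = 56)
Y = 7/6 (Y = 1*1 + (1 + 0)/(4 + 2) = 1 + 1/6 = 1 + 1*(⅙) = 1 + ⅙ = 7/6 ≈ 1.1667)
Y*n = (7/6)*56 = 196/3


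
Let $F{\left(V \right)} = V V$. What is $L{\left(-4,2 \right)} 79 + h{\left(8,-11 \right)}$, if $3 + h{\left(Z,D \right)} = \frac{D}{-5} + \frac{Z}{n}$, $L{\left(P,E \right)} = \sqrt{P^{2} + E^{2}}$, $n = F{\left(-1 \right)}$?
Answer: $\frac{36}{5} + 158 \sqrt{5} \approx 360.5$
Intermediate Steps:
$F{\left(V \right)} = V^{2}$
$n = 1$ ($n = \left(-1\right)^{2} = 1$)
$L{\left(P,E \right)} = \sqrt{E^{2} + P^{2}}$
$h{\left(Z,D \right)} = -3 + Z - \frac{D}{5}$ ($h{\left(Z,D \right)} = -3 + \left(\frac{D}{-5} + \frac{Z}{1}\right) = -3 + \left(D \left(- \frac{1}{5}\right) + Z 1\right) = -3 - \left(- Z + \frac{D}{5}\right) = -3 + Z - \frac{D}{5}$)
$L{\left(-4,2 \right)} 79 + h{\left(8,-11 \right)} = \sqrt{2^{2} + \left(-4\right)^{2}} \cdot 79 - - \frac{36}{5} = \sqrt{4 + 16} \cdot 79 + \left(-3 + 8 + \frac{11}{5}\right) = \sqrt{20} \cdot 79 + \frac{36}{5} = 2 \sqrt{5} \cdot 79 + \frac{36}{5} = 158 \sqrt{5} + \frac{36}{5} = \frac{36}{5} + 158 \sqrt{5}$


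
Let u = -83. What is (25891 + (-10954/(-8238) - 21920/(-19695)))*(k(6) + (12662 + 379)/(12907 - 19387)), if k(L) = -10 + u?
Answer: -35480995118987/14421992 ≈ -2.4602e+6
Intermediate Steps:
k(L) = -93 (k(L) = -10 - 83 = -93)
(25891 + (-10954/(-8238) - 21920/(-19695)))*(k(6) + (12662 + 379)/(12907 - 19387)) = (25891 + (-10954/(-8238) - 21920/(-19695)))*(-93 + (12662 + 379)/(12907 - 19387)) = (25891 + (-10954*(-1/8238) - 21920*(-1/19695)))*(-93 + 13041/(-6480)) = (25891 + (5477/4119 + 4384/3939))*(-93 + 13041*(-1/6480)) = (25891 + 4403511/1802749)*(-93 - 161/80) = (46679377870/1802749)*(-7601/80) = -35480995118987/14421992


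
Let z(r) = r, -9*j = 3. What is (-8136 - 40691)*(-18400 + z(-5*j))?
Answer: 2695006265/3 ≈ 8.9834e+8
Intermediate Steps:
j = -⅓ (j = -⅑*3 = -⅓ ≈ -0.33333)
(-8136 - 40691)*(-18400 + z(-5*j)) = (-8136 - 40691)*(-18400 - 5*(-⅓)) = -48827*(-18400 + 5/3) = -48827*(-55195/3) = 2695006265/3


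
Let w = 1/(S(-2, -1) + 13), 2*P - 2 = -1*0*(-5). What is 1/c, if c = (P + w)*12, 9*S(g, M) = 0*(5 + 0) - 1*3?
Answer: 19/246 ≈ 0.077236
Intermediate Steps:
S(g, M) = -1/3 (S(g, M) = (0*(5 + 0) - 1*3)/9 = (0*5 - 3)/9 = (0 - 3)/9 = (1/9)*(-3) = -1/3)
P = 1 (P = 1 + (-1*0*(-5))/2 = 1 + (0*(-5))/2 = 1 + (1/2)*0 = 1 + 0 = 1)
w = 3/38 (w = 1/(-1/3 + 13) = 1/(38/3) = 3/38 ≈ 0.078947)
c = 246/19 (c = (1 + 3/38)*12 = (41/38)*12 = 246/19 ≈ 12.947)
1/c = 1/(246/19) = 19/246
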